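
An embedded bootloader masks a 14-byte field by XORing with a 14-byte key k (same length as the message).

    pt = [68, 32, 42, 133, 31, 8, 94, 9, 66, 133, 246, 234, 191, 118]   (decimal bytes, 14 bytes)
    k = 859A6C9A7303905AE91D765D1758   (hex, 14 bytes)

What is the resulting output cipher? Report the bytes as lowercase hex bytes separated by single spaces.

44 ⊕ 85 = c1
20 ⊕ 9a = ba
2a ⊕ 6c = 46
85 ⊕ 9a = 1f
1f ⊕ 73 = 6c
08 ⊕ 03 = 0b
5e ⊕ 90 = ce
09 ⊕ 5a = 53
42 ⊕ e9 = ab
85 ⊕ 1d = 98
f6 ⊕ 76 = 80
ea ⊕ 5d = b7
bf ⊕ 17 = a8
76 ⊕ 58 = 2e

c1 ba 46 1f 6c 0b ce 53 ab 98 80 b7 a8 2e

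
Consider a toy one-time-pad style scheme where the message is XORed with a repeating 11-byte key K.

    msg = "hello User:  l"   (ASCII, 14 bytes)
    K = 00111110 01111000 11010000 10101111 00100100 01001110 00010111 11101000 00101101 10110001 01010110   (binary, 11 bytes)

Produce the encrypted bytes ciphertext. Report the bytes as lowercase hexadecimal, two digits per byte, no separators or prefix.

The 11-byte key repeats, so the effective keystream is 3e 78 d0 af 24 4e 17 e8 2d b1 56 3e 78 d0.
byte 0: 68 ⊕ 3e = 56
byte 1: 65 ⊕ 78 = 1d
byte 2: 6c ⊕ d0 = bc
byte 3: 6c ⊕ af = c3
byte 4: 6f ⊕ 24 = 4b
byte 5: 20 ⊕ 4e = 6e
byte 6: 55 ⊕ 17 = 42
byte 7: 73 ⊕ e8 = 9b
byte 8: 65 ⊕ 2d = 48
byte 9: 72 ⊕ b1 = c3
byte 10: 3a ⊕ 56 = 6c
byte 11: 20 ⊕ 3e = 1e
byte 12: 20 ⊕ 78 = 58
byte 13: 6c ⊕ d0 = bc

561dbcc34b6e429b48c36c1e58bc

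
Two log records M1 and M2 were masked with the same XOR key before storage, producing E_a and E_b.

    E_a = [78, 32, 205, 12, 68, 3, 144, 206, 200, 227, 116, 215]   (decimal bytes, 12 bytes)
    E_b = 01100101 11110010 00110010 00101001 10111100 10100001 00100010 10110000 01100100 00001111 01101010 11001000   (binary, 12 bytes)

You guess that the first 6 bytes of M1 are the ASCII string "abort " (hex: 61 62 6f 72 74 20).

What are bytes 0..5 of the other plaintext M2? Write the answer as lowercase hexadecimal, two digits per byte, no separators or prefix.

First, E_a ⊕ E_b = (M1 ⊕ K) ⊕ (M2 ⊕ K) = M1 ⊕ M2, so the key drops out. Then M2 = (M1 ⊕ M2) ⊕ M1 over the first 6 bytes.
byte 0: (4e ⊕ 65) ⊕ 61 = 2b ⊕ 61 = 4a
byte 1: (20 ⊕ f2) ⊕ 62 = d2 ⊕ 62 = b0
byte 2: (cd ⊕ 32) ⊕ 6f = ff ⊕ 6f = 90
byte 3: (0c ⊕ 29) ⊕ 72 = 25 ⊕ 72 = 57
byte 4: (44 ⊕ bc) ⊕ 74 = f8 ⊕ 74 = 8c
byte 5: (03 ⊕ a1) ⊕ 20 = a2 ⊕ 20 = 82

4ab090578c82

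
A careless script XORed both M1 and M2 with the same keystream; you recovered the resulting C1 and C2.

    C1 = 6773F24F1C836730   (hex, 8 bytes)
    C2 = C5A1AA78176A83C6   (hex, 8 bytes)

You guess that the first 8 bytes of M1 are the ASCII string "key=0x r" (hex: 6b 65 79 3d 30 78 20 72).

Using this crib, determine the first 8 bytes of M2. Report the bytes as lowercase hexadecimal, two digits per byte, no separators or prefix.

First, C1 ⊕ C2 = (M1 ⊕ K) ⊕ (M2 ⊕ K) = M1 ⊕ M2, so the key drops out. Then M2 = (M1 ⊕ M2) ⊕ M1 over the first 8 bytes.
byte 0: (67 XOR c5) XOR 6b = a2 XOR 6b = c9
byte 1: (73 XOR a1) XOR 65 = d2 XOR 65 = b7
byte 2: (f2 XOR aa) XOR 79 = 58 XOR 79 = 21
byte 3: (4f XOR 78) XOR 3d = 37 XOR 3d = 0a
byte 4: (1c XOR 17) XOR 30 = 0b XOR 30 = 3b
byte 5: (83 XOR 6a) XOR 78 = e9 XOR 78 = 91
byte 6: (67 XOR 83) XOR 20 = e4 XOR 20 = c4
byte 7: (30 XOR c6) XOR 72 = f6 XOR 72 = 84

c9b7210a3b91c484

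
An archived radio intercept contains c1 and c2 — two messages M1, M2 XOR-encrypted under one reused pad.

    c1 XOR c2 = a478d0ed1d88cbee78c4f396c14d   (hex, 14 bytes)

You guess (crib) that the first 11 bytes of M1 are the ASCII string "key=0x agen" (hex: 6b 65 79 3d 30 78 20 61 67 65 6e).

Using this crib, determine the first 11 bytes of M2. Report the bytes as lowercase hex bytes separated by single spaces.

cf 1d a9 d0 2d f0 eb 8f 1f a1 9d

Since c1 ⊕ c2 = M1 ⊕ M2, XORing with the guessed M1 bytes yields the corresponding M2 bytes: M2 = (c1 ⊕ c2) ⊕ M1.
10100100 xor 01101011 = 11001111
01111000 xor 01100101 = 00011101
11010000 xor 01111001 = 10101001
11101101 xor 00111101 = 11010000
00011101 xor 00110000 = 00101101
10001000 xor 01111000 = 11110000
11001011 xor 00100000 = 11101011
11101110 xor 01100001 = 10001111
01111000 xor 01100111 = 00011111
11000100 xor 01100101 = 10100001
11110011 xor 01101110 = 10011101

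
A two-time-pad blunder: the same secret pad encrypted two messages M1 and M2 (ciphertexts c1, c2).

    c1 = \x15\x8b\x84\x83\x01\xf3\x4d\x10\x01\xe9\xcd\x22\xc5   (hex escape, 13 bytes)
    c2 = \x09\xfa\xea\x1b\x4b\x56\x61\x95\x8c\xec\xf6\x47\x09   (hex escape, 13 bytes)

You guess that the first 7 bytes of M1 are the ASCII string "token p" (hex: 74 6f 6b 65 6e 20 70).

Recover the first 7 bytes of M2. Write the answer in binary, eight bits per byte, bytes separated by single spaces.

01101000 00011110 00000101 11111101 00100100 10000101 01011100

First, c1 ⊕ c2 = (M1 ⊕ K) ⊕ (M2 ⊕ K) = M1 ⊕ M2, so the key drops out. Then M2 = (M1 ⊕ M2) ⊕ M1 over the first 7 bytes.
byte 0: (15 ^ 09) ^ 74 = 1c ^ 74 = 68
byte 1: (8b ^ fa) ^ 6f = 71 ^ 6f = 1e
byte 2: (84 ^ ea) ^ 6b = 6e ^ 6b = 05
byte 3: (83 ^ 1b) ^ 65 = 98 ^ 65 = fd
byte 4: (01 ^ 4b) ^ 6e = 4a ^ 6e = 24
byte 5: (f3 ^ 56) ^ 20 = a5 ^ 20 = 85
byte 6: (4d ^ 61) ^ 70 = 2c ^ 70 = 5c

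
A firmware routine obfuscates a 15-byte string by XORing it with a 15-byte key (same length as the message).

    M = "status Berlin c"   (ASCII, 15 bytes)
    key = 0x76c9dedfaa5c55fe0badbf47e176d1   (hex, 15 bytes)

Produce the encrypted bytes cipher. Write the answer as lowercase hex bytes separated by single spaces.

115 XOR 118 =   5
116 XOR 201 = 189
 97 XOR 222 = 191
116 XOR 223 = 171
117 XOR 170 = 223
115 XOR  92 =  47
 32 XOR  85 = 117
 66 XOR 254 = 188
101 XOR  11 = 110
114 XOR 173 = 223
108 XOR 191 = 211
105 XOR  71 =  46
110 XOR 225 = 143
 32 XOR 118 =  86
 99 XOR 209 = 178

05 bd bf ab df 2f 75 bc 6e df d3 2e 8f 56 b2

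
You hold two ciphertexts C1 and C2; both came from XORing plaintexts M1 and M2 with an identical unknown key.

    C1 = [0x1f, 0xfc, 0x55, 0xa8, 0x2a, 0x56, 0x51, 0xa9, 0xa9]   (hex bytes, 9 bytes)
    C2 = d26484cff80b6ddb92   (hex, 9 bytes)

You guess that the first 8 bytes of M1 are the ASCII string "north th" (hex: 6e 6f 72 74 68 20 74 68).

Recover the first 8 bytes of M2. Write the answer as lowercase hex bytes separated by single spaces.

a3 f7 a3 13 ba 7d 48 1a

First, C1 ⊕ C2 = (M1 ⊕ K) ⊕ (M2 ⊕ K) = M1 ⊕ M2, so the key drops out. Then M2 = (M1 ⊕ M2) ⊕ M1 over the first 8 bytes.
byte 0: (1f ^ d2) ^ 6e = cd ^ 6e = a3
byte 1: (fc ^ 64) ^ 6f = 98 ^ 6f = f7
byte 2: (55 ^ 84) ^ 72 = d1 ^ 72 = a3
byte 3: (a8 ^ cf) ^ 74 = 67 ^ 74 = 13
byte 4: (2a ^ f8) ^ 68 = d2 ^ 68 = ba
byte 5: (56 ^ 0b) ^ 20 = 5d ^ 20 = 7d
byte 6: (51 ^ 6d) ^ 74 = 3c ^ 74 = 48
byte 7: (a9 ^ db) ^ 68 = 72 ^ 68 = 1a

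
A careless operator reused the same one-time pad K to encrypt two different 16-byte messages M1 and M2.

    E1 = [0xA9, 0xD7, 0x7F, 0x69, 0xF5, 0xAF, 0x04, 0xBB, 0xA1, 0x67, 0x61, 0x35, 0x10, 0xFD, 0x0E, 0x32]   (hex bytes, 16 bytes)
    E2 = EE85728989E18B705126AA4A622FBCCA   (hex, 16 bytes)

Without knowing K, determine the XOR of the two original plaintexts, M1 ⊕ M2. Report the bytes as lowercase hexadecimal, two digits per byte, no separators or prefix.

E1 ⊕ E2 = (M1 ⊕ K) ⊕ (M2 ⊕ K) = M1 ⊕ M2 — the shared key cancels under XOR.
10101001 XOR 11101110 = 01000111
11010111 XOR 10000101 = 01010010
01111111 XOR 01110010 = 00001101
01101001 XOR 10001001 = 11100000
11110101 XOR 10001001 = 01111100
10101111 XOR 11100001 = 01001110
00000100 XOR 10001011 = 10001111
10111011 XOR 01110000 = 11001011
10100001 XOR 01010001 = 11110000
01100111 XOR 00100110 = 01000001
01100001 XOR 10101010 = 11001011
00110101 XOR 01001010 = 01111111
00010000 XOR 01100010 = 01110010
11111101 XOR 00101111 = 11010010
00001110 XOR 10111100 = 10110010
00110010 XOR 11001010 = 11111000

47520de07c4e8fcbf041cb7f72d2b2f8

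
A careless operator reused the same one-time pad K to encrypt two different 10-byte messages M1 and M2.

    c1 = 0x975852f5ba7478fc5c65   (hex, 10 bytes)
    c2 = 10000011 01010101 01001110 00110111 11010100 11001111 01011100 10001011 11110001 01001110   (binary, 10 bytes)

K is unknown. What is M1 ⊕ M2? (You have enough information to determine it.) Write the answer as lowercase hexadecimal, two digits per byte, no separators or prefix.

c1 ⊕ c2 = (M1 ⊕ K) ⊕ (M2 ⊕ K) = M1 ⊕ M2 — the shared key cancels under XOR.
10010111 ^ 10000011 = 00010100
01011000 ^ 01010101 = 00001101
01010010 ^ 01001110 = 00011100
11110101 ^ 00110111 = 11000010
10111010 ^ 11010100 = 01101110
01110100 ^ 11001111 = 10111011
01111000 ^ 01011100 = 00100100
11111100 ^ 10001011 = 01110111
01011100 ^ 11110001 = 10101101
01100101 ^ 01001110 = 00101011

140d1cc26ebb2477ad2b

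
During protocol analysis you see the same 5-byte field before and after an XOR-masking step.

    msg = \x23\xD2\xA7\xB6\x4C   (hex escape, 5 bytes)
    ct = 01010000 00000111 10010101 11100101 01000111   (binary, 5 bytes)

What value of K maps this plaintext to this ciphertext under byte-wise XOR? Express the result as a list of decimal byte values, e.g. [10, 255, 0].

Since ct = msg ⊕ K, XORing both sides with msg gives K = msg ⊕ ct.
23 ⊕ 50 = 73
d2 ⊕ 07 = d5
a7 ⊕ 95 = 32
b6 ⊕ e5 = 53
4c ⊕ 47 = 0b

[115, 213, 50, 83, 11]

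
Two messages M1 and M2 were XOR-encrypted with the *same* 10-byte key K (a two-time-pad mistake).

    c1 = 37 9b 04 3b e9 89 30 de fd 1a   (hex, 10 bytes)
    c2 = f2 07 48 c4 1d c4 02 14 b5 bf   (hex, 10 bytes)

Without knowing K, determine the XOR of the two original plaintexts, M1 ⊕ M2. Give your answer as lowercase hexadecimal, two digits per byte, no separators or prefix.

c59c4cfff44d32ca48a5

c1 ⊕ c2 = (M1 ⊕ K) ⊕ (M2 ⊕ K) = M1 ⊕ M2 — the shared key cancels under XOR.
byte 0: 37 xor f2 = c5
byte 1: 9b xor 07 = 9c
byte 2: 04 xor 48 = 4c
byte 3: 3b xor c4 = ff
byte 4: e9 xor 1d = f4
byte 5: 89 xor c4 = 4d
byte 6: 30 xor 02 = 32
byte 7: de xor 14 = ca
byte 8: fd xor b5 = 48
byte 9: 1a xor bf = a5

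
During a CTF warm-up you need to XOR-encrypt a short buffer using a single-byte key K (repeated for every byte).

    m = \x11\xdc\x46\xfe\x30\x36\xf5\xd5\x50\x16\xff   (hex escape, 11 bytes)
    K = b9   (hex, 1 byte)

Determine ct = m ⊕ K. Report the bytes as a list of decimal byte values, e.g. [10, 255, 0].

[168, 101, 255, 71, 137, 143, 76, 108, 233, 175, 70]

The 1-byte key repeats, so the effective keystream is b9 b9 b9 b9 b9 b9 b9 b9 b9 b9 b9.
byte 0:  17 ⊕ 185 = 168
byte 1: 220 ⊕ 185 = 101
byte 2:  70 ⊕ 185 = 255
byte 3: 254 ⊕ 185 =  71
byte 4:  48 ⊕ 185 = 137
byte 5:  54 ⊕ 185 = 143
byte 6: 245 ⊕ 185 =  76
byte 7: 213 ⊕ 185 = 108
byte 8:  80 ⊕ 185 = 233
byte 9:  22 ⊕ 185 = 175
byte 10: 255 ⊕ 185 =  70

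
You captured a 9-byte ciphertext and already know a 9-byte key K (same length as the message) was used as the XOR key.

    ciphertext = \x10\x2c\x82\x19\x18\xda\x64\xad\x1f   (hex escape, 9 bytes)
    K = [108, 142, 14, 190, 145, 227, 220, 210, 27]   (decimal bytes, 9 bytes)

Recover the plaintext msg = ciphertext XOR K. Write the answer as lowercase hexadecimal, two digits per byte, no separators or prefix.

XOR is its own inverse, so applying the key byte-wise gives the result directly.
byte 0: 10 xor 6c = 7c
byte 1: 2c xor 8e = a2
byte 2: 82 xor 0e = 8c
byte 3: 19 xor be = a7
byte 4: 18 xor 91 = 89
byte 5: da xor e3 = 39
byte 6: 64 xor dc = b8
byte 7: ad xor d2 = 7f
byte 8: 1f xor 1b = 04

7ca28ca78939b87f04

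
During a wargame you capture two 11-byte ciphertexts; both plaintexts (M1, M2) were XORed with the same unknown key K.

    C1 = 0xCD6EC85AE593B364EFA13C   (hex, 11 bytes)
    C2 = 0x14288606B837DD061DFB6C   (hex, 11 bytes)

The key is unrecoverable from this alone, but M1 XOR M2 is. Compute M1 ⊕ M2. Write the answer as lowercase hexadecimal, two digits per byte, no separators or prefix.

C1 ⊕ C2 = (M1 ⊕ K) ⊕ (M2 ⊕ K) = M1 ⊕ M2 — the shared key cancels under XOR.
cd xor 14 = d9
6e xor 28 = 46
c8 xor 86 = 4e
5a xor 06 = 5c
e5 xor b8 = 5d
93 xor 37 = a4
b3 xor dd = 6e
64 xor 06 = 62
ef xor 1d = f2
a1 xor fb = 5a
3c xor 6c = 50

d9464e5c5da46e62f25a50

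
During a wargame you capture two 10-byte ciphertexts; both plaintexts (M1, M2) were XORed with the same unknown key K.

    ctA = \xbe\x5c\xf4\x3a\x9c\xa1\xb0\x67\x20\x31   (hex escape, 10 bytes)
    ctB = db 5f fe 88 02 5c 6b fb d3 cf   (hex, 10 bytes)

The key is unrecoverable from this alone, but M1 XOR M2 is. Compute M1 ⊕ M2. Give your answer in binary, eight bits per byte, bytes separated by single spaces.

ctA ⊕ ctB = (M1 ⊕ K) ⊕ (M2 ⊕ K) = M1 ⊕ M2 — the shared key cancels under XOR.
byte 0: 190 ⊕ 219 = 101
byte 1:  92 ⊕  95 =   3
byte 2: 244 ⊕ 254 =  10
byte 3:  58 ⊕ 136 = 178
byte 4: 156 ⊕   2 = 158
byte 5: 161 ⊕  92 = 253
byte 6: 176 ⊕ 107 = 219
byte 7: 103 ⊕ 251 = 156
byte 8:  32 ⊕ 211 = 243
byte 9:  49 ⊕ 207 = 254

01100101 00000011 00001010 10110010 10011110 11111101 11011011 10011100 11110011 11111110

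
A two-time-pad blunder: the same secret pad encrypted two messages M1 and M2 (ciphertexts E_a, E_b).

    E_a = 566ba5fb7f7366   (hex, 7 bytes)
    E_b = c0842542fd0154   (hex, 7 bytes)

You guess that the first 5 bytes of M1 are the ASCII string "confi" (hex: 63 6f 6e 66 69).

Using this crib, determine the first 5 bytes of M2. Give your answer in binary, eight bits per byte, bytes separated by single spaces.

11110101 10000000 11101110 11011111 11101011

First, E_a ⊕ E_b = (M1 ⊕ K) ⊕ (M2 ⊕ K) = M1 ⊕ M2, so the key drops out. Then M2 = (M1 ⊕ M2) ⊕ M1 over the first 5 bytes.
byte 0: (56 ^ c0) ^ 63 = 96 ^ 63 = f5
byte 1: (6b ^ 84) ^ 6f = ef ^ 6f = 80
byte 2: (a5 ^ 25) ^ 6e = 80 ^ 6e = ee
byte 3: (fb ^ 42) ^ 66 = b9 ^ 66 = df
byte 4: (7f ^ fd) ^ 69 = 82 ^ 69 = eb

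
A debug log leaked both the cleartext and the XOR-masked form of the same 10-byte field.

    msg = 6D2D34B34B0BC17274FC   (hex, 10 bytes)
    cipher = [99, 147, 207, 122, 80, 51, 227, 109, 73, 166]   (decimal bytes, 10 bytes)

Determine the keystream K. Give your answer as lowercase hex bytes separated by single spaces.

Since cipher = msg ⊕ K, XORing both sides with msg gives K = msg ⊕ cipher.
byte 0: 6d XOR 63 = 0e
byte 1: 2d XOR 93 = be
byte 2: 34 XOR cf = fb
byte 3: b3 XOR 7a = c9
byte 4: 4b XOR 50 = 1b
byte 5: 0b XOR 33 = 38
byte 6: c1 XOR e3 = 22
byte 7: 72 XOR 6d = 1f
byte 8: 74 XOR 49 = 3d
byte 9: fc XOR a6 = 5a

0e be fb c9 1b 38 22 1f 3d 5a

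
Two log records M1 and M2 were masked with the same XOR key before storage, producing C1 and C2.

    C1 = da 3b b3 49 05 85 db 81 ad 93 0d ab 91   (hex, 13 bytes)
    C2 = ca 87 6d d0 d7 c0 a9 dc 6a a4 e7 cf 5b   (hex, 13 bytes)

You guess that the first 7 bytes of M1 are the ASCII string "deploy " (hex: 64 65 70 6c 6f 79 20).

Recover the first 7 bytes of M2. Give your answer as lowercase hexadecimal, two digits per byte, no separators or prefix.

74d9aef5bd3c52

First, C1 ⊕ C2 = (M1 ⊕ K) ⊕ (M2 ⊕ K) = M1 ⊕ M2, so the key drops out. Then M2 = (M1 ⊕ M2) ⊕ M1 over the first 7 bytes.
byte 0: (da ⊕ ca) ⊕ 64 = 10 ⊕ 64 = 74
byte 1: (3b ⊕ 87) ⊕ 65 = bc ⊕ 65 = d9
byte 2: (b3 ⊕ 6d) ⊕ 70 = de ⊕ 70 = ae
byte 3: (49 ⊕ d0) ⊕ 6c = 99 ⊕ 6c = f5
byte 4: (05 ⊕ d7) ⊕ 6f = d2 ⊕ 6f = bd
byte 5: (85 ⊕ c0) ⊕ 79 = 45 ⊕ 79 = 3c
byte 6: (db ⊕ a9) ⊕ 20 = 72 ⊕ 20 = 52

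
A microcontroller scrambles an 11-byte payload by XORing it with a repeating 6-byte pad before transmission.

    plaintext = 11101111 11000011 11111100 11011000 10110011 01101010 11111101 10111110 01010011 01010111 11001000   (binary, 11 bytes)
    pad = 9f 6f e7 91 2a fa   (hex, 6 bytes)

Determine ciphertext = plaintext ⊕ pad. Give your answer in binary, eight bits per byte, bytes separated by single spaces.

01110000 10101100 00011011 01001001 10011001 10010000 01100010 11010001 10110100 11000110 11100010

The 6-byte key repeats, so the effective keystream is 9f 6f e7 91 2a fa 9f 6f e7 91 2a.
byte 0: ef ^ 9f = 70
byte 1: c3 ^ 6f = ac
byte 2: fc ^ e7 = 1b
byte 3: d8 ^ 91 = 49
byte 4: b3 ^ 2a = 99
byte 5: 6a ^ fa = 90
byte 6: fd ^ 9f = 62
byte 7: be ^ 6f = d1
byte 8: 53 ^ e7 = b4
byte 9: 57 ^ 91 = c6
byte 10: c8 ^ 2a = e2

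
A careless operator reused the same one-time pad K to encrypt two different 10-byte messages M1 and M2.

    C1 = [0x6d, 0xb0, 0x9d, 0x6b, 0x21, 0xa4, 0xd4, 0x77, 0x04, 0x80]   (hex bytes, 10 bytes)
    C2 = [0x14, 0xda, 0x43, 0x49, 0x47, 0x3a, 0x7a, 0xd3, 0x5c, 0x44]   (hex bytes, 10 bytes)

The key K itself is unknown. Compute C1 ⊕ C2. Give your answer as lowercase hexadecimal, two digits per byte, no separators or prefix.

796ade22669eaea458c4

C1 ⊕ C2 = (M1 ⊕ K) ⊕ (M2 ⊕ K) = M1 ⊕ M2 — the shared key cancels under XOR.
109 XOR  20 = 121
176 XOR 218 = 106
157 XOR  67 = 222
107 XOR  73 =  34
 33 XOR  71 = 102
164 XOR  58 = 158
212 XOR 122 = 174
119 XOR 211 = 164
  4 XOR  92 =  88
128 XOR  68 = 196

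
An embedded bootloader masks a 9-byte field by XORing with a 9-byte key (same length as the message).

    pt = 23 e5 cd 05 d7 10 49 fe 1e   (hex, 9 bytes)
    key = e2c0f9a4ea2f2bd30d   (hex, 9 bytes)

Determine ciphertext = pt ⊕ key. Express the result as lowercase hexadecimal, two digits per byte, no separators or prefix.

c12534a13d3f622d13

byte 0: 23 ⊕ e2 = c1
byte 1: e5 ⊕ c0 = 25
byte 2: cd ⊕ f9 = 34
byte 3: 05 ⊕ a4 = a1
byte 4: d7 ⊕ ea = 3d
byte 5: 10 ⊕ 2f = 3f
byte 6: 49 ⊕ 2b = 62
byte 7: fe ⊕ d3 = 2d
byte 8: 1e ⊕ 0d = 13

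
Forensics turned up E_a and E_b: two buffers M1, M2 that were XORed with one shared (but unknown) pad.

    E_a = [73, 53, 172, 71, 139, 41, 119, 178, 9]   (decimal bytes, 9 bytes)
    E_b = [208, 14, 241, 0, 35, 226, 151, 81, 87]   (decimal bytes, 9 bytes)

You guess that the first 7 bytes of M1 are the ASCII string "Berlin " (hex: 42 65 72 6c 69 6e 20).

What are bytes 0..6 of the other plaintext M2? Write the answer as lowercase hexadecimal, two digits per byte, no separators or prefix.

db5e2f2bc1a5c0

First, E_a ⊕ E_b = (M1 ⊕ K) ⊕ (M2 ⊕ K) = M1 ⊕ M2, so the key drops out. Then M2 = (M1 ⊕ M2) ⊕ M1 over the first 7 bytes.
byte 0: (49 ⊕ d0) ⊕ 42 = 99 ⊕ 42 = db
byte 1: (35 ⊕ 0e) ⊕ 65 = 3b ⊕ 65 = 5e
byte 2: (ac ⊕ f1) ⊕ 72 = 5d ⊕ 72 = 2f
byte 3: (47 ⊕ 00) ⊕ 6c = 47 ⊕ 6c = 2b
byte 4: (8b ⊕ 23) ⊕ 69 = a8 ⊕ 69 = c1
byte 5: (29 ⊕ e2) ⊕ 6e = cb ⊕ 6e = a5
byte 6: (77 ⊕ 97) ⊕ 20 = e0 ⊕ 20 = c0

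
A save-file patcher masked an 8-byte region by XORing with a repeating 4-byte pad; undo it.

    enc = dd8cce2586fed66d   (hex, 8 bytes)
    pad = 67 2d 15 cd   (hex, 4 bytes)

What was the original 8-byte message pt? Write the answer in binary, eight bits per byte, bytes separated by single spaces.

The 4-byte key repeats, so the effective keystream is 67 2d 15 cd 67 2d 15 cd.
byte 0: 221 xor 103 = 186
byte 1: 140 xor  45 = 161
byte 2: 206 xor  21 = 219
byte 3:  37 xor 205 = 232
byte 4: 134 xor 103 = 225
byte 5: 254 xor  45 = 211
byte 6: 214 xor  21 = 195
byte 7: 109 xor 205 = 160

10111010 10100001 11011011 11101000 11100001 11010011 11000011 10100000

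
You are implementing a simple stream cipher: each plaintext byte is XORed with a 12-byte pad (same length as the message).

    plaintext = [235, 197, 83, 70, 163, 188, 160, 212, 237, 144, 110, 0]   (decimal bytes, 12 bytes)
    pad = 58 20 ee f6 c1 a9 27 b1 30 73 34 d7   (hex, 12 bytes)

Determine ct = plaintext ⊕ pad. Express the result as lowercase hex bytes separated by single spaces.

b3 e5 bd b0 62 15 87 65 dd e3 5a d7

eb XOR 58 = b3
c5 XOR 20 = e5
53 XOR ee = bd
46 XOR f6 = b0
a3 XOR c1 = 62
bc XOR a9 = 15
a0 XOR 27 = 87
d4 XOR b1 = 65
ed XOR 30 = dd
90 XOR 73 = e3
6e XOR 34 = 5a
00 XOR d7 = d7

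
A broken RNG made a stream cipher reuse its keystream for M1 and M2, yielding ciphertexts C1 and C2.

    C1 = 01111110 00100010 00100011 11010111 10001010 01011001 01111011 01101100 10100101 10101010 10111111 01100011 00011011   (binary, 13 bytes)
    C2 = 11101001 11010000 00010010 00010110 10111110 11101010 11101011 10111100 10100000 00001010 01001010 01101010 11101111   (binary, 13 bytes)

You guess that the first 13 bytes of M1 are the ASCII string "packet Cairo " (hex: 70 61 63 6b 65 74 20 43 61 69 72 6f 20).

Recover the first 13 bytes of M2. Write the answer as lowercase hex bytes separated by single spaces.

e7 93 52 aa 51 c7 b0 93 64 c9 87 66 d4

First, C1 ⊕ C2 = (M1 ⊕ K) ⊕ (M2 ⊕ K) = M1 ⊕ M2, so the key drops out. Then M2 = (M1 ⊕ M2) ⊕ M1 over the first 13 bytes.
byte 0: (7e ^ e9) ^ 70 = 97 ^ 70 = e7
byte 1: (22 ^ d0) ^ 61 = f2 ^ 61 = 93
byte 2: (23 ^ 12) ^ 63 = 31 ^ 63 = 52
byte 3: (d7 ^ 16) ^ 6b = c1 ^ 6b = aa
byte 4: (8a ^ be) ^ 65 = 34 ^ 65 = 51
byte 5: (59 ^ ea) ^ 74 = b3 ^ 74 = c7
byte 6: (7b ^ eb) ^ 20 = 90 ^ 20 = b0
byte 7: (6c ^ bc) ^ 43 = d0 ^ 43 = 93
byte 8: (a5 ^ a0) ^ 61 = 05 ^ 61 = 64
byte 9: (aa ^ 0a) ^ 69 = a0 ^ 69 = c9
byte 10: (bf ^ 4a) ^ 72 = f5 ^ 72 = 87
byte 11: (63 ^ 6a) ^ 6f = 09 ^ 6f = 66
byte 12: (1b ^ ef) ^ 20 = f4 ^ 20 = d4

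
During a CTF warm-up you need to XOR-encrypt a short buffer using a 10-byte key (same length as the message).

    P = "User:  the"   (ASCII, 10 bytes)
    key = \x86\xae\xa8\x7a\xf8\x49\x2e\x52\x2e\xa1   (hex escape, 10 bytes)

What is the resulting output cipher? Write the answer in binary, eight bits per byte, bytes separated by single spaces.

55 ^ 86 = d3
73 ^ ae = dd
65 ^ a8 = cd
72 ^ 7a = 08
3a ^ f8 = c2
20 ^ 49 = 69
20 ^ 2e = 0e
74 ^ 52 = 26
68 ^ 2e = 46
65 ^ a1 = c4

11010011 11011101 11001101 00001000 11000010 01101001 00001110 00100110 01000110 11000100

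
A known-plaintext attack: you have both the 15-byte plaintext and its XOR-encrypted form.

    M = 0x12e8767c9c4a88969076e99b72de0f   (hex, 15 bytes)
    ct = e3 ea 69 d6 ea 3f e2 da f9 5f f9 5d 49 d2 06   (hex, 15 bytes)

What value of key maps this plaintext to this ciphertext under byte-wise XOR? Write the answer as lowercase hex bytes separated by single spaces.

Since ct = M ⊕ key, XORing both sides with M gives key = M ⊕ ct.
12 ^ e3 = f1
e8 ^ ea = 02
76 ^ 69 = 1f
7c ^ d6 = aa
9c ^ ea = 76
4a ^ 3f = 75
88 ^ e2 = 6a
96 ^ da = 4c
90 ^ f9 = 69
76 ^ 5f = 29
e9 ^ f9 = 10
9b ^ 5d = c6
72 ^ 49 = 3b
de ^ d2 = 0c
0f ^ 06 = 09

f1 02 1f aa 76 75 6a 4c 69 29 10 c6 3b 0c 09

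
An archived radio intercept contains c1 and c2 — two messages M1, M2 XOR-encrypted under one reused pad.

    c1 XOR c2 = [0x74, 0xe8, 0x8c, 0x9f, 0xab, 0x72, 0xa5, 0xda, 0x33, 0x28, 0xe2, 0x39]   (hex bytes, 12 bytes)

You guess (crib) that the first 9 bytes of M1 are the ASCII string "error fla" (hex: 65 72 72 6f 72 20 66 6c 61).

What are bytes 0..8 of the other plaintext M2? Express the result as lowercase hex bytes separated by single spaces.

Since c1 ⊕ c2 = M1 ⊕ M2, XORing with the guessed M1 bytes yields the corresponding M2 bytes: M2 = (c1 ⊕ c2) ⊕ M1.
01110100 XOR 01100101 = 00010001
11101000 XOR 01110010 = 10011010
10001100 XOR 01110010 = 11111110
10011111 XOR 01101111 = 11110000
10101011 XOR 01110010 = 11011001
01110010 XOR 00100000 = 01010010
10100101 XOR 01100110 = 11000011
11011010 XOR 01101100 = 10110110
00110011 XOR 01100001 = 01010010

11 9a fe f0 d9 52 c3 b6 52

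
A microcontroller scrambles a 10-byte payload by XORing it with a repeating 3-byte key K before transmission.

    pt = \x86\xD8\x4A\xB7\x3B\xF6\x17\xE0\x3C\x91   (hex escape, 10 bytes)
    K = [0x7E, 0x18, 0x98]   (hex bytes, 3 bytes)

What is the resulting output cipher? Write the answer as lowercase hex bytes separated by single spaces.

f8 c0 d2 c9 23 6e 69 f8 a4 ef

The 3-byte key repeats, so the effective keystream is 7e 18 98 7e 18 98 7e 18 98 7e.
byte 0: 86 ^ 7e = f8
byte 1: d8 ^ 18 = c0
byte 2: 4a ^ 98 = d2
byte 3: b7 ^ 7e = c9
byte 4: 3b ^ 18 = 23
byte 5: f6 ^ 98 = 6e
byte 6: 17 ^ 7e = 69
byte 7: e0 ^ 18 = f8
byte 8: 3c ^ 98 = a4
byte 9: 91 ^ 7e = ef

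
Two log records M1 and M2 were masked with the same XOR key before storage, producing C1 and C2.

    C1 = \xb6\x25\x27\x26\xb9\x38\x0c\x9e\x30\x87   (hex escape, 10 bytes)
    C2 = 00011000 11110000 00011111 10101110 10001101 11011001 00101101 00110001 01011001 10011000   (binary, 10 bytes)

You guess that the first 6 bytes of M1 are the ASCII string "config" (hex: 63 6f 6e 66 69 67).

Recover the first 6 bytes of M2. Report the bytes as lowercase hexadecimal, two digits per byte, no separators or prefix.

cdba56ee5d86

First, C1 ⊕ C2 = (M1 ⊕ K) ⊕ (M2 ⊕ K) = M1 ⊕ M2, so the key drops out. Then M2 = (M1 ⊕ M2) ⊕ M1 over the first 6 bytes.
byte 0: (b6 ^ 18) ^ 63 = ae ^ 63 = cd
byte 1: (25 ^ f0) ^ 6f = d5 ^ 6f = ba
byte 2: (27 ^ 1f) ^ 6e = 38 ^ 6e = 56
byte 3: (26 ^ ae) ^ 66 = 88 ^ 66 = ee
byte 4: (b9 ^ 8d) ^ 69 = 34 ^ 69 = 5d
byte 5: (38 ^ d9) ^ 67 = e1 ^ 67 = 86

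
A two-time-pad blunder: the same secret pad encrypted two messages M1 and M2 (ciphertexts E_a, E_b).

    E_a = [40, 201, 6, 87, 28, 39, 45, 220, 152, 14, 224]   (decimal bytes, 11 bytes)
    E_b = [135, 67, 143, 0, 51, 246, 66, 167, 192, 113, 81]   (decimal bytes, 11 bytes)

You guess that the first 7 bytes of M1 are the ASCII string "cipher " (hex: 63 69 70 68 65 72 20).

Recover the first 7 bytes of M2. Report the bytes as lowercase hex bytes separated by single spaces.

First, E_a ⊕ E_b = (M1 ⊕ K) ⊕ (M2 ⊕ K) = M1 ⊕ M2, so the key drops out. Then M2 = (M1 ⊕ M2) ⊕ M1 over the first 7 bytes.
byte 0: (28 xor 87) xor 63 = af xor 63 = cc
byte 1: (c9 xor 43) xor 69 = 8a xor 69 = e3
byte 2: (06 xor 8f) xor 70 = 89 xor 70 = f9
byte 3: (57 xor 00) xor 68 = 57 xor 68 = 3f
byte 4: (1c xor 33) xor 65 = 2f xor 65 = 4a
byte 5: (27 xor f6) xor 72 = d1 xor 72 = a3
byte 6: (2d xor 42) xor 20 = 6f xor 20 = 4f

cc e3 f9 3f 4a a3 4f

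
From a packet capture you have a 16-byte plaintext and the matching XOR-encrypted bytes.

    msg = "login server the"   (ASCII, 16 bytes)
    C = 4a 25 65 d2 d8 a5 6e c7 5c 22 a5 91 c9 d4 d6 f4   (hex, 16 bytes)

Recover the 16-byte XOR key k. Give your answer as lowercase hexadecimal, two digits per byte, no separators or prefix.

Since C = msg ⊕ k, XORing both sides with msg gives k = msg ⊕ C.
byte 0: 6c ^ 4a = 26
byte 1: 6f ^ 25 = 4a
byte 2: 67 ^ 65 = 02
byte 3: 69 ^ d2 = bb
byte 4: 6e ^ d8 = b6
byte 5: 20 ^ a5 = 85
byte 6: 73 ^ 6e = 1d
byte 7: 65 ^ c7 = a2
byte 8: 72 ^ 5c = 2e
byte 9: 76 ^ 22 = 54
byte 10: 65 ^ a5 = c0
byte 11: 72 ^ 91 = e3
byte 12: 20 ^ c9 = e9
byte 13: 74 ^ d4 = a0
byte 14: 68 ^ d6 = be
byte 15: 65 ^ f4 = 91

264a02bbb6851da22e54c0e3e9a0be91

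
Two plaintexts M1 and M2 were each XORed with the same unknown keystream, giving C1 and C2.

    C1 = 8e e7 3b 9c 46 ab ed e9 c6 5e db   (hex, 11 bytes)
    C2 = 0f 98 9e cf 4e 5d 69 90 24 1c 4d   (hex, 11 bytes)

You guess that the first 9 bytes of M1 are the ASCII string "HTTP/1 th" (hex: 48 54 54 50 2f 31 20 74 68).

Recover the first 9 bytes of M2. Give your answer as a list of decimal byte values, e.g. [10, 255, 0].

[201, 43, 241, 3, 39, 199, 164, 13, 138]

First, C1 ⊕ C2 = (M1 ⊕ K) ⊕ (M2 ⊕ K) = M1 ⊕ M2, so the key drops out. Then M2 = (M1 ⊕ M2) ⊕ M1 over the first 9 bytes.
byte 0: (8e ^ 0f) ^ 48 = 81 ^ 48 = c9
byte 1: (e7 ^ 98) ^ 54 = 7f ^ 54 = 2b
byte 2: (3b ^ 9e) ^ 54 = a5 ^ 54 = f1
byte 3: (9c ^ cf) ^ 50 = 53 ^ 50 = 03
byte 4: (46 ^ 4e) ^ 2f = 08 ^ 2f = 27
byte 5: (ab ^ 5d) ^ 31 = f6 ^ 31 = c7
byte 6: (ed ^ 69) ^ 20 = 84 ^ 20 = a4
byte 7: (e9 ^ 90) ^ 74 = 79 ^ 74 = 0d
byte 8: (c6 ^ 24) ^ 68 = e2 ^ 68 = 8a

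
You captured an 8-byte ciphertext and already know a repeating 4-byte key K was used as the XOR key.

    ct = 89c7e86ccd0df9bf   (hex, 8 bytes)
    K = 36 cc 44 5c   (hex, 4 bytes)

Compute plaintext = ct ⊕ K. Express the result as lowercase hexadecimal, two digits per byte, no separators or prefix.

The 4-byte key repeats, so the effective keystream is 36 cc 44 5c 36 cc 44 5c.
byte 0: 137 ⊕  54 = 191
byte 1: 199 ⊕ 204 =  11
byte 2: 232 ⊕  68 = 172
byte 3: 108 ⊕  92 =  48
byte 4: 205 ⊕  54 = 251
byte 5:  13 ⊕ 204 = 193
byte 6: 249 ⊕  68 = 189
byte 7: 191 ⊕  92 = 227

bf0bac30fbc1bde3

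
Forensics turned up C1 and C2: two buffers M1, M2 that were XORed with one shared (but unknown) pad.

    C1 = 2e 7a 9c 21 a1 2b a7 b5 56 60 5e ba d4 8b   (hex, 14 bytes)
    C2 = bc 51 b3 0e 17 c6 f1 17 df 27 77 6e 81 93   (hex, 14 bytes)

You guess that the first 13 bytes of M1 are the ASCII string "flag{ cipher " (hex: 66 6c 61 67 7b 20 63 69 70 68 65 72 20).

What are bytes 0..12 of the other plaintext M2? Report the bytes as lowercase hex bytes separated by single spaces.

f4 47 4e 48 cd cd 35 cb f9 2f 4c a6 75

First, C1 ⊕ C2 = (M1 ⊕ K) ⊕ (M2 ⊕ K) = M1 ⊕ M2, so the key drops out. Then M2 = (M1 ⊕ M2) ⊕ M1 over the first 13 bytes.
byte 0: (2e ^ bc) ^ 66 = 92 ^ 66 = f4
byte 1: (7a ^ 51) ^ 6c = 2b ^ 6c = 47
byte 2: (9c ^ b3) ^ 61 = 2f ^ 61 = 4e
byte 3: (21 ^ 0e) ^ 67 = 2f ^ 67 = 48
byte 4: (a1 ^ 17) ^ 7b = b6 ^ 7b = cd
byte 5: (2b ^ c6) ^ 20 = ed ^ 20 = cd
byte 6: (a7 ^ f1) ^ 63 = 56 ^ 63 = 35
byte 7: (b5 ^ 17) ^ 69 = a2 ^ 69 = cb
byte 8: (56 ^ df) ^ 70 = 89 ^ 70 = f9
byte 9: (60 ^ 27) ^ 68 = 47 ^ 68 = 2f
byte 10: (5e ^ 77) ^ 65 = 29 ^ 65 = 4c
byte 11: (ba ^ 6e) ^ 72 = d4 ^ 72 = a6
byte 12: (d4 ^ 81) ^ 20 = 55 ^ 20 = 75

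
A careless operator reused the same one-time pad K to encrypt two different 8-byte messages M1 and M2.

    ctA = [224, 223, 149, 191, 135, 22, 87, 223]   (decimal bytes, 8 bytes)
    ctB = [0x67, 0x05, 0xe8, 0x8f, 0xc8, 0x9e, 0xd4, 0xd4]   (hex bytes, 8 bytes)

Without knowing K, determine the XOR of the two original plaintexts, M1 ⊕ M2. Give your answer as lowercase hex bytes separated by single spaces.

ctA ⊕ ctB = (M1 ⊕ K) ⊕ (M2 ⊕ K) = M1 ⊕ M2 — the shared key cancels under XOR.
e0 ^ 67 = 87
df ^ 05 = da
95 ^ e8 = 7d
bf ^ 8f = 30
87 ^ c8 = 4f
16 ^ 9e = 88
57 ^ d4 = 83
df ^ d4 = 0b

87 da 7d 30 4f 88 83 0b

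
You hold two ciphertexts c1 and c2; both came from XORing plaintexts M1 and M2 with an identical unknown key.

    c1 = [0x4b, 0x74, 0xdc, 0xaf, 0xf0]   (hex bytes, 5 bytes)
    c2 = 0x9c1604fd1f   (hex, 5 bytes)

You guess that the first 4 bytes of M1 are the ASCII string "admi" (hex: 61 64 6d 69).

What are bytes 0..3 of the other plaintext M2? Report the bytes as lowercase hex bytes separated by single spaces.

b6 06 b5 3b

First, c1 ⊕ c2 = (M1 ⊕ K) ⊕ (M2 ⊕ K) = M1 ⊕ M2, so the key drops out. Then M2 = (M1 ⊕ M2) ⊕ M1 over the first 4 bytes.
byte 0: (4b xor 9c) xor 61 = d7 xor 61 = b6
byte 1: (74 xor 16) xor 64 = 62 xor 64 = 06
byte 2: (dc xor 04) xor 6d = d8 xor 6d = b5
byte 3: (af xor fd) xor 69 = 52 xor 69 = 3b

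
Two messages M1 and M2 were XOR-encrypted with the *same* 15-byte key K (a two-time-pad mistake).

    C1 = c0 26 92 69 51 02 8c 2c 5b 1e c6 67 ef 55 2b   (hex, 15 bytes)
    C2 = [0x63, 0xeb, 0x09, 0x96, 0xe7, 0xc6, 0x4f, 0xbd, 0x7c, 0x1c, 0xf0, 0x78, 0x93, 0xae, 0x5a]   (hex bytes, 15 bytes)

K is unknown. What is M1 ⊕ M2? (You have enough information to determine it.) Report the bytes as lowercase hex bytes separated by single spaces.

C1 ⊕ C2 = (M1 ⊕ K) ⊕ (M2 ⊕ K) = M1 ⊕ M2 — the shared key cancels under XOR.
byte 0: 192 xor  99 = 163
byte 1:  38 xor 235 = 205
byte 2: 146 xor   9 = 155
byte 3: 105 xor 150 = 255
byte 4:  81 xor 231 = 182
byte 5:   2 xor 198 = 196
byte 6: 140 xor  79 = 195
byte 7:  44 xor 189 = 145
byte 8:  91 xor 124 =  39
byte 9:  30 xor  28 =   2
byte 10: 198 xor 240 =  54
byte 11: 103 xor 120 =  31
byte 12: 239 xor 147 = 124
byte 13:  85 xor 174 = 251
byte 14:  43 xor  90 = 113

a3 cd 9b ff b6 c4 c3 91 27 02 36 1f 7c fb 71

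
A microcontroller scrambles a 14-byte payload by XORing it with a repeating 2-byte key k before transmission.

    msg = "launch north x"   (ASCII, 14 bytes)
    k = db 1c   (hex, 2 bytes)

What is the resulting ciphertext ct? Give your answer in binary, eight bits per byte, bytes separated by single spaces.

10110111 01111101 10101110 01110010 10111000 01110100 11111011 01110010 10110100 01101110 10101111 01110100 11111011 01100100

The 2-byte key repeats, so the effective keystream is db 1c db 1c db 1c db 1c db 1c db 1c db 1c.
byte 0: 6c XOR db = b7
byte 1: 61 XOR 1c = 7d
byte 2: 75 XOR db = ae
byte 3: 6e XOR 1c = 72
byte 4: 63 XOR db = b8
byte 5: 68 XOR 1c = 74
byte 6: 20 XOR db = fb
byte 7: 6e XOR 1c = 72
byte 8: 6f XOR db = b4
byte 9: 72 XOR 1c = 6e
byte 10: 74 XOR db = af
byte 11: 68 XOR 1c = 74
byte 12: 20 XOR db = fb
byte 13: 78 XOR 1c = 64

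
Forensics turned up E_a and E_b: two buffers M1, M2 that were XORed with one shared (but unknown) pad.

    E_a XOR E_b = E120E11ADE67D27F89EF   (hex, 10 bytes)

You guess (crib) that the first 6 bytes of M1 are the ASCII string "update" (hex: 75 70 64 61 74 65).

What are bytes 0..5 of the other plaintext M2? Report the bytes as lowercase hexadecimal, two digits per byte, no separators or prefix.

Since E_a ⊕ E_b = M1 ⊕ M2, XORing with the guessed M1 bytes yields the corresponding M2 bytes: M2 = (E_a ⊕ E_b) ⊕ M1.
e1 ^ 75 = 94
20 ^ 70 = 50
e1 ^ 64 = 85
1a ^ 61 = 7b
de ^ 74 = aa
67 ^ 65 = 02

9450857baa02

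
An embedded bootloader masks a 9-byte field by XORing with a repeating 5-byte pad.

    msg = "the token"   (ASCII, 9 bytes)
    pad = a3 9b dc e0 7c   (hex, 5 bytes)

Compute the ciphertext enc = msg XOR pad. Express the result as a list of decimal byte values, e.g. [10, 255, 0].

[215, 243, 185, 192, 8, 204, 240, 185, 142]

The 5-byte key repeats, so the effective keystream is a3 9b dc e0 7c a3 9b dc e0.
byte 0: 01110100 XOR 10100011 = 11010111
byte 1: 01101000 XOR 10011011 = 11110011
byte 2: 01100101 XOR 11011100 = 10111001
byte 3: 00100000 XOR 11100000 = 11000000
byte 4: 01110100 XOR 01111100 = 00001000
byte 5: 01101111 XOR 10100011 = 11001100
byte 6: 01101011 XOR 10011011 = 11110000
byte 7: 01100101 XOR 11011100 = 10111001
byte 8: 01101110 XOR 11100000 = 10001110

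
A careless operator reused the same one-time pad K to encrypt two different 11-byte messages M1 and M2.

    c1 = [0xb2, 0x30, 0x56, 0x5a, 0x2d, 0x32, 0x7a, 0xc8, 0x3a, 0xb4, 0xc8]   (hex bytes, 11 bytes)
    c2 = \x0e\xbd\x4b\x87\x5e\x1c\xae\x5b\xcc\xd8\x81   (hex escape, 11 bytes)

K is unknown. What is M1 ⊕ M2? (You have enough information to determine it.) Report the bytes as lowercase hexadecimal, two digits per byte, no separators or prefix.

c1 ⊕ c2 = (M1 ⊕ K) ⊕ (M2 ⊕ K) = M1 ⊕ M2 — the shared key cancels under XOR.
b2 ⊕ 0e = bc
30 ⊕ bd = 8d
56 ⊕ 4b = 1d
5a ⊕ 87 = dd
2d ⊕ 5e = 73
32 ⊕ 1c = 2e
7a ⊕ ae = d4
c8 ⊕ 5b = 93
3a ⊕ cc = f6
b4 ⊕ d8 = 6c
c8 ⊕ 81 = 49

bc8d1ddd732ed493f66c49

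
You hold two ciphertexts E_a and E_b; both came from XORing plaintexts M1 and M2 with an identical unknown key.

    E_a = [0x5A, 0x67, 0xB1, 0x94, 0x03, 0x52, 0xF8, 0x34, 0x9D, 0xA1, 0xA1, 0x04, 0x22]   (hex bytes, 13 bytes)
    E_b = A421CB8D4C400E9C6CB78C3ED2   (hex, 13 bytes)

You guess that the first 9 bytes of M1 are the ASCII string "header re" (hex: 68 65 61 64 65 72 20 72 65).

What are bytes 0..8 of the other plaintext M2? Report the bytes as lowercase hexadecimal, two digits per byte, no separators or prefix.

96231b7d2a60d6da94

First, E_a ⊕ E_b = (M1 ⊕ K) ⊕ (M2 ⊕ K) = M1 ⊕ M2, so the key drops out. Then M2 = (M1 ⊕ M2) ⊕ M1 over the first 9 bytes.
byte 0: (5a ^ a4) ^ 68 = fe ^ 68 = 96
byte 1: (67 ^ 21) ^ 65 = 46 ^ 65 = 23
byte 2: (b1 ^ cb) ^ 61 = 7a ^ 61 = 1b
byte 3: (94 ^ 8d) ^ 64 = 19 ^ 64 = 7d
byte 4: (03 ^ 4c) ^ 65 = 4f ^ 65 = 2a
byte 5: (52 ^ 40) ^ 72 = 12 ^ 72 = 60
byte 6: (f8 ^ 0e) ^ 20 = f6 ^ 20 = d6
byte 7: (34 ^ 9c) ^ 72 = a8 ^ 72 = da
byte 8: (9d ^ 6c) ^ 65 = f1 ^ 65 = 94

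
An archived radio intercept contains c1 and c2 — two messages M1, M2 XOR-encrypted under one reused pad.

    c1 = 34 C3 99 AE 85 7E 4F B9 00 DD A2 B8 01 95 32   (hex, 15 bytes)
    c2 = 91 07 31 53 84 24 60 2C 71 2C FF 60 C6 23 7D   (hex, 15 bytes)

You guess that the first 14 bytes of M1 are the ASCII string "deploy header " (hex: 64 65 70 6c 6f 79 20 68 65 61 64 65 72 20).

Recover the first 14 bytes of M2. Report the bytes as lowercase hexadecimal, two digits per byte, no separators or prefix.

First, c1 ⊕ c2 = (M1 ⊕ K) ⊕ (M2 ⊕ K) = M1 ⊕ M2, so the key drops out. Then M2 = (M1 ⊕ M2) ⊕ M1 over the first 14 bytes.
byte 0: (34 ⊕ 91) ⊕ 64 = a5 ⊕ 64 = c1
byte 1: (c3 ⊕ 07) ⊕ 65 = c4 ⊕ 65 = a1
byte 2: (99 ⊕ 31) ⊕ 70 = a8 ⊕ 70 = d8
byte 3: (ae ⊕ 53) ⊕ 6c = fd ⊕ 6c = 91
byte 4: (85 ⊕ 84) ⊕ 6f = 01 ⊕ 6f = 6e
byte 5: (7e ⊕ 24) ⊕ 79 = 5a ⊕ 79 = 23
byte 6: (4f ⊕ 60) ⊕ 20 = 2f ⊕ 20 = 0f
byte 7: (b9 ⊕ 2c) ⊕ 68 = 95 ⊕ 68 = fd
byte 8: (00 ⊕ 71) ⊕ 65 = 71 ⊕ 65 = 14
byte 9: (dd ⊕ 2c) ⊕ 61 = f1 ⊕ 61 = 90
byte 10: (a2 ⊕ ff) ⊕ 64 = 5d ⊕ 64 = 39
byte 11: (b8 ⊕ 60) ⊕ 65 = d8 ⊕ 65 = bd
byte 12: (01 ⊕ c6) ⊕ 72 = c7 ⊕ 72 = b5
byte 13: (95 ⊕ 23) ⊕ 20 = b6 ⊕ 20 = 96

c1a1d8916e230ffd149039bdb596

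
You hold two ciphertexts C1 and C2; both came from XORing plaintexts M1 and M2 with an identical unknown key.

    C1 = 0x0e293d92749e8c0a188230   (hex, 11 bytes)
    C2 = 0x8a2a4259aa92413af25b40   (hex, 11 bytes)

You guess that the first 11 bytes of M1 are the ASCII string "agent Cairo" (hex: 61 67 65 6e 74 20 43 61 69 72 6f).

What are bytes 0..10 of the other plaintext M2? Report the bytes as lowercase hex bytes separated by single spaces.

First, C1 ⊕ C2 = (M1 ⊕ K) ⊕ (M2 ⊕ K) = M1 ⊕ M2, so the key drops out. Then M2 = (M1 ⊕ M2) ⊕ M1 over the first 11 bytes.
byte 0: (0e ⊕ 8a) ⊕ 61 = 84 ⊕ 61 = e5
byte 1: (29 ⊕ 2a) ⊕ 67 = 03 ⊕ 67 = 64
byte 2: (3d ⊕ 42) ⊕ 65 = 7f ⊕ 65 = 1a
byte 3: (92 ⊕ 59) ⊕ 6e = cb ⊕ 6e = a5
byte 4: (74 ⊕ aa) ⊕ 74 = de ⊕ 74 = aa
byte 5: (9e ⊕ 92) ⊕ 20 = 0c ⊕ 20 = 2c
byte 6: (8c ⊕ 41) ⊕ 43 = cd ⊕ 43 = 8e
byte 7: (0a ⊕ 3a) ⊕ 61 = 30 ⊕ 61 = 51
byte 8: (18 ⊕ f2) ⊕ 69 = ea ⊕ 69 = 83
byte 9: (82 ⊕ 5b) ⊕ 72 = d9 ⊕ 72 = ab
byte 10: (30 ⊕ 40) ⊕ 6f = 70 ⊕ 6f = 1f

e5 64 1a a5 aa 2c 8e 51 83 ab 1f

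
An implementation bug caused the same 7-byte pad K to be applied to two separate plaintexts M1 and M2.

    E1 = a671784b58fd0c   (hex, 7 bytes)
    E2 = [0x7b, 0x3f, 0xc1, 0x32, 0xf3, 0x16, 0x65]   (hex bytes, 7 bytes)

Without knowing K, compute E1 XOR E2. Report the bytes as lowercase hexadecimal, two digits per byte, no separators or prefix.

E1 ⊕ E2 = (M1 ⊕ K) ⊕ (M2 ⊕ K) = M1 ⊕ M2 — the shared key cancels under XOR.
a6 XOR 7b = dd
71 XOR 3f = 4e
78 XOR c1 = b9
4b XOR 32 = 79
58 XOR f3 = ab
fd XOR 16 = eb
0c XOR 65 = 69

dd4eb979abeb69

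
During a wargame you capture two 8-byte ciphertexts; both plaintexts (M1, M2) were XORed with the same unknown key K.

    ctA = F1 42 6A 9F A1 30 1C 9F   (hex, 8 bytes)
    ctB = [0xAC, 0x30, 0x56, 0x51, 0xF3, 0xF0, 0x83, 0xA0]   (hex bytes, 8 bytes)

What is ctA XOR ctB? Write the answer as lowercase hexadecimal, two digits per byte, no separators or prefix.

5d723cce52c09f3f

ctA ⊕ ctB = (M1 ⊕ K) ⊕ (M2 ⊕ K) = M1 ⊕ M2 — the shared key cancels under XOR.
byte 0: 241 XOR 172 =  93
byte 1:  66 XOR  48 = 114
byte 2: 106 XOR  86 =  60
byte 3: 159 XOR  81 = 206
byte 4: 161 XOR 243 =  82
byte 5:  48 XOR 240 = 192
byte 6:  28 XOR 131 = 159
byte 7: 159 XOR 160 =  63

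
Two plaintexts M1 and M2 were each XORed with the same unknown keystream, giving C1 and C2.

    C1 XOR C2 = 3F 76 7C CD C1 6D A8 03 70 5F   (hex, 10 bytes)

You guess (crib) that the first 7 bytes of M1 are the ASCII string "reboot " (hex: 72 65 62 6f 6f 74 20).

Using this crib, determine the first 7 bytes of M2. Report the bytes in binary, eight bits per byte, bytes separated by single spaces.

01001101 00010011 00011110 10100010 10101110 00011001 10001000

Since C1 ⊕ C2 = M1 ⊕ M2, XORing with the guessed M1 bytes yields the corresponding M2 bytes: M2 = (C1 ⊕ C2) ⊕ M1.
3f ⊕ 72 = 4d
76 ⊕ 65 = 13
7c ⊕ 62 = 1e
cd ⊕ 6f = a2
c1 ⊕ 6f = ae
6d ⊕ 74 = 19
a8 ⊕ 20 = 88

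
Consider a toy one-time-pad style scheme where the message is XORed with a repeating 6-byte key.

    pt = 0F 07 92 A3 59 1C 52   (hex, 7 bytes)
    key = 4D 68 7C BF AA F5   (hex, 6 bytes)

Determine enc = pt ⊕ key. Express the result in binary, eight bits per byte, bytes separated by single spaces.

The 6-byte key repeats, so the effective keystream is 4d 68 7c bf aa f5 4d.
byte 0: 0f ⊕ 4d = 42
byte 1: 07 ⊕ 68 = 6f
byte 2: 92 ⊕ 7c = ee
byte 3: a3 ⊕ bf = 1c
byte 4: 59 ⊕ aa = f3
byte 5: 1c ⊕ f5 = e9
byte 6: 52 ⊕ 4d = 1f

01000010 01101111 11101110 00011100 11110011 11101001 00011111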